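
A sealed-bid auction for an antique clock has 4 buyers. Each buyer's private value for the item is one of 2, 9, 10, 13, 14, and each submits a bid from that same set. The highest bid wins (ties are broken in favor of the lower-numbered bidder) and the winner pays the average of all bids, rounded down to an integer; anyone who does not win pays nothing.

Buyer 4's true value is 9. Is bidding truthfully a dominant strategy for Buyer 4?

Consider the case where Buyer 1 bids 2, Buyer 2 bids 2 and Buyer 3 bids 9.
Truthful bid 9: loses, pays 0, utility 0.
Bid 10 instead: wins, pays 5, utility 9 - 5 = 4.
Since 4 > 0, bidding 10 is strictly better here, so truthful bidding is not dominant.

No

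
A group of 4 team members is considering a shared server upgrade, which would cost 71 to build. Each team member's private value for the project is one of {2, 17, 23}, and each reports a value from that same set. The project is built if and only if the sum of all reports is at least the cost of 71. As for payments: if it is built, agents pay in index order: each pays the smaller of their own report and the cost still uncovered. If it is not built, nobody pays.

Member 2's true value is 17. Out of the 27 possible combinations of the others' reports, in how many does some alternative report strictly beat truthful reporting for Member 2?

1

Others report (23, 23, 23): truth gives 0; report 2 gives 15 > 0. Violating.
Others report (2, 2, 2): truth gives 0; no alternative beats it.
Others report (2, 2, 17): truth gives 0; no alternative beats it.
(Checking all 27 profiles: 1 has a profitable deviation, 26 do not.)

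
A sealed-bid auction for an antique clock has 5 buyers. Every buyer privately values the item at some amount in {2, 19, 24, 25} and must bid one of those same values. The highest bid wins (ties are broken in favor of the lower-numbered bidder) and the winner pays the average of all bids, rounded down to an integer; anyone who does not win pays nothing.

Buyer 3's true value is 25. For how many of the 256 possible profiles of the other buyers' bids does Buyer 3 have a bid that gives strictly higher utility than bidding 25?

Others bid (2, 2, 2, 2): truth gives 19; bid 19 gives 20 > 19. Violating.
Others bid (2, 2, 2, 19): truth gives 15; bid 19 gives 17 > 15. Violating.
Others bid (2, 2, 2, 24): truth gives 14; bid 24 gives 15 > 14. Violating.
Others bid (2, 2, 19, 2): truth gives 15; bid 19 gives 17 > 15. Violating.
Others bid (2, 2, 2, 25): truth gives 14; no alternative beats it.
Others bid (2, 2, 19, 24): truth gives 11; no alternative beats it.
(Checking all 256 profiles: 8 have a profitable deviation, 248 do not.)

8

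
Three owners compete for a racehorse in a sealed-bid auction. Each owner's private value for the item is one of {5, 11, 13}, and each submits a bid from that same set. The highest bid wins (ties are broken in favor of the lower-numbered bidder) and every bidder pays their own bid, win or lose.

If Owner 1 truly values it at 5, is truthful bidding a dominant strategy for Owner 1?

Yes

Check each profile of the others' bids and compare truth against every alternative bid.
Others bid (5, 5): truth gives 0, best alternative gives -6.
Others bid (5, 13): truth gives -5, best alternative gives -8.
Others bid (11, 13): truth gives -5, best alternative gives -8.
Others bid (13, 5): truth gives -5, best alternative gives -8.
Others bid (13, 11): truth gives -5, best alternative gives -8.
Others bid (13, 13): truth gives -5, best alternative gives -8.
(Remaining 3 profiles checked similarly; truth is weakly best in each.)
In every case the truthful bid is at least as good as any alternative, so it is a dominant strategy.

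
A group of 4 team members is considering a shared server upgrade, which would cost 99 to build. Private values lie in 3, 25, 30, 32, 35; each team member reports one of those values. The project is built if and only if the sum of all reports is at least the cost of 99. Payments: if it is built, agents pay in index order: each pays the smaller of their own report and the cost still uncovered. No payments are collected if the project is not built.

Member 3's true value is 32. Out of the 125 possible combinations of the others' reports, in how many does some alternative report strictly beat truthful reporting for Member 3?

72

Others report (3, 32, 35): truth gives 0; report 30 gives 2 > 0. Violating.
Others report (3, 35, 32): truth gives 0; report 30 gives 2 > 0. Violating.
Others report (3, 35, 35): truth gives 0; report 30 gives 2 > 0. Violating.
Others report (25, 25, 25): truth gives 0; report 25 gives 7 > 0. Violating.
Others report (3, 3, 3): truth gives 0; no alternative beats it.
Others report (3, 3, 25): truth gives 0; no alternative beats it.
(Checking all 125 profiles: 72 have a profitable deviation, 53 do not.)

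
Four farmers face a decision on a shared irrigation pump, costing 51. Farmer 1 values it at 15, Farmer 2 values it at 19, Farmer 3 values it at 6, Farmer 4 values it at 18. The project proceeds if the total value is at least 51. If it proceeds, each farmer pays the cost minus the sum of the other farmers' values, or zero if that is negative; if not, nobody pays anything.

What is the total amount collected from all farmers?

31

Total value 58 ≥ cost 51, so it is built.
Farmer 1: others sum to 43; max(0, 51 - 43) = 8.
Farmer 2: others sum to 39; max(0, 51 - 39) = 12.
Farmer 3: others sum to 52; max(0, 51 - 52) = 0.
Farmer 4: others sum to 40; max(0, 51 - 40) = 11.
Total collected = 8 + 12 + 0 + 11 = 31.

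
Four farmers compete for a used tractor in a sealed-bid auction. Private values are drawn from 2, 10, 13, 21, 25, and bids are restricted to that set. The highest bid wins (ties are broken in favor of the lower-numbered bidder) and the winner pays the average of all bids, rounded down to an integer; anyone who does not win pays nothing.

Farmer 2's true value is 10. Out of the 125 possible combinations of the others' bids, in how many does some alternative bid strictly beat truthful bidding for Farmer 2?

10

Others bid (2, 2, 13): truth gives 0; bid 13 gives 3 > 0. Violating.
Others bid (2, 10, 13): truth gives 0; bid 13 gives 1 > 0. Violating.
Others bid (2, 13, 2): truth gives 0; bid 13 gives 3 > 0. Violating.
Others bid (2, 13, 10): truth gives 0; bid 13 gives 1 > 0. Violating.
Others bid (2, 2, 2): truth gives 6; no alternative beats it.
Others bid (2, 2, 10): truth gives 4; no alternative beats it.
(Checking all 125 profiles: 10 have a profitable deviation, 115 do not.)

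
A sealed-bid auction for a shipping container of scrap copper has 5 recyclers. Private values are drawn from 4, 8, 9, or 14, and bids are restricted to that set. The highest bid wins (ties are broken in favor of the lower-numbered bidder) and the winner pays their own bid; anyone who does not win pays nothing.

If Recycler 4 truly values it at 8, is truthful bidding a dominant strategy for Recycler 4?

Check each profile of the others' bids and compare truth against every alternative bid.
Others bid (4, 4, 4, 4): truth gives 0, best alternative gives 0.
Others bid (4, 4, 4, 8): truth gives 0, best alternative gives 0.
Others bid (4, 4, 4, 9): truth gives 0, best alternative gives 0.
Others bid (4, 4, 4, 14): truth gives 0, best alternative gives 0.
Others bid (4, 4, 8, 4): truth gives 0, best alternative gives 0.
Others bid (4, 4, 8, 8): truth gives 0, best alternative gives 0.
(Remaining 250 profiles checked similarly; truth is weakly best in each.)
In every case the truthful bid is at least as good as any alternative, so it is a dominant strategy.

Yes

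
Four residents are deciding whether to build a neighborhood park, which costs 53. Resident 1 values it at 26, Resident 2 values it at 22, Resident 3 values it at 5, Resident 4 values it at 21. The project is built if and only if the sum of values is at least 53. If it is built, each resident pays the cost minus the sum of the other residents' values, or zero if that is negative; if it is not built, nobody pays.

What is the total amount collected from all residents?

6

Total value 74 ≥ cost 53, so it is built.
Resident 1: others sum to 48; max(0, 53 - 48) = 5.
Resident 2: others sum to 52; max(0, 53 - 52) = 1.
Resident 3: others sum to 69; max(0, 53 - 69) = 0.
Resident 4: others sum to 53; max(0, 53 - 53) = 0.
Total collected = 5 + 1 + 0 + 0 = 6.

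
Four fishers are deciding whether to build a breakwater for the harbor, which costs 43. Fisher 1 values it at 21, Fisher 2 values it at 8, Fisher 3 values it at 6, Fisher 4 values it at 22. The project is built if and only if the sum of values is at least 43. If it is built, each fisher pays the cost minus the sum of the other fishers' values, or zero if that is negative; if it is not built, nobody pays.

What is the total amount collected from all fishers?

15

Total value 57 ≥ cost 43, so it is built.
Fisher 1: others sum to 36; max(0, 43 - 36) = 7.
Fisher 2: others sum to 49; max(0, 43 - 49) = 0.
Fisher 3: others sum to 51; max(0, 43 - 51) = 0.
Fisher 4: others sum to 35; max(0, 43 - 35) = 8.
Total collected = 7 + 0 + 0 + 8 = 15.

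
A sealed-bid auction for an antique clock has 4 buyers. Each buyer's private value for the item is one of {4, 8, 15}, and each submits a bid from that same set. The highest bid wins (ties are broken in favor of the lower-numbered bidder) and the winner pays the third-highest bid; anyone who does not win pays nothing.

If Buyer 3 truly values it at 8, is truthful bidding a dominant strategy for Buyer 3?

Consider the case where Buyer 1 bids 4, Buyer 2 bids 4 and Buyer 4 bids 15.
Truthful bid 8: loses, pays 0, utility 0.
Bid 15 instead: wins, pays 4, utility 8 - 4 = 4.
Since 4 > 0, bidding 15 is strictly better here, so truthful bidding is not dominant.

No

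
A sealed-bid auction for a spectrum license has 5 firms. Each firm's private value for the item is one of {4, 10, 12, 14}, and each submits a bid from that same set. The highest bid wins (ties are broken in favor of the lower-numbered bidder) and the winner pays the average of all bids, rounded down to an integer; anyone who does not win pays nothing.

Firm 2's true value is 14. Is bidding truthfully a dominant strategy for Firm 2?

Consider the case where Firm 1 bids 4, Firm 3 bids 4, Firm 4 bids 4 and Firm 5 bids 4.
Truthful bid 14: wins, pays 6, utility 14 - 6 = 8.
Bid 10 instead: wins, pays 5, utility 14 - 5 = 9.
Since 9 > 8, bidding 10 is strictly better here, so truthful bidding is not dominant.

No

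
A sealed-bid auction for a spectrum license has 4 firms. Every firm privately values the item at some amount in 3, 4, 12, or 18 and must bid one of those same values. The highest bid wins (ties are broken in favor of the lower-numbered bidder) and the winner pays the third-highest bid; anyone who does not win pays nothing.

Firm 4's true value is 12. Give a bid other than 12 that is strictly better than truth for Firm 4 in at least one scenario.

18

Suppose Firm 1 bids 3, Firm 2 bids 3 and Firm 3 bids 12.
Bid 12: loses, pays 0, utility 0.
Bid 18: wins, pays 3, utility 12 - 3 = 9.
So bidding 18 beats truth here (9 > 0).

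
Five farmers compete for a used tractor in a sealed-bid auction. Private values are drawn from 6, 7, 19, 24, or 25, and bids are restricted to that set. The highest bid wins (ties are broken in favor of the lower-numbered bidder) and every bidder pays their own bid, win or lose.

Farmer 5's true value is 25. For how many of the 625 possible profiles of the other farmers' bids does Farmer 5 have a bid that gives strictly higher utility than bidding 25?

Others bid (6, 6, 6, 6): truth gives 0; bid 7 gives 18 > 0. Violating.
Others bid (6, 6, 6, 7): truth gives 0; bid 19 gives 6 > 0. Violating.
Others bid (6, 6, 6, 19): truth gives 0; bid 24 gives 1 > 0. Violating.
Others bid (6, 6, 6, 25): truth gives -25; bid 6 gives -6 > -25. Violating.
Others bid (6, 6, 6, 24): truth gives 0; no alternative beats it.
Others bid (6, 6, 7, 24): truth gives 0; no alternative beats it.
(Checking all 625 profiles: 450 have a profitable deviation, 175 do not.)

450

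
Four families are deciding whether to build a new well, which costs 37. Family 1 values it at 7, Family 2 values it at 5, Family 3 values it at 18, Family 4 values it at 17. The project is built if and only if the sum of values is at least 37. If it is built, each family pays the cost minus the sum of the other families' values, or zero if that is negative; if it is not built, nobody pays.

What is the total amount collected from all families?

15

Total value 47 ≥ cost 37, so it is built.
Family 1: others sum to 40; max(0, 37 - 40) = 0.
Family 2: others sum to 42; max(0, 37 - 42) = 0.
Family 3: others sum to 29; max(0, 37 - 29) = 8.
Family 4: others sum to 30; max(0, 37 - 30) = 7.
Total collected = 0 + 0 + 8 + 7 = 15.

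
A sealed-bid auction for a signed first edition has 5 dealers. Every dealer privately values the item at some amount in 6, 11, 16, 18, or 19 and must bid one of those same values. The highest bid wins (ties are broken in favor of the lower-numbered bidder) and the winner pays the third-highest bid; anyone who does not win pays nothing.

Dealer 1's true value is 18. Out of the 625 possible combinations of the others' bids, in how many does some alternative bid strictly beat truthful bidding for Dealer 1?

108

Others bid (6, 6, 6, 19): truth gives 0; bid 19 gives 12 > 0. Violating.
Others bid (6, 6, 11, 19): truth gives 0; bid 19 gives 7 > 0. Violating.
Others bid (6, 6, 16, 19): truth gives 0; bid 19 gives 2 > 0. Violating.
Others bid (6, 6, 19, 6): truth gives 0; bid 19 gives 12 > 0. Violating.
Others bid (6, 6, 6, 6): truth gives 12; no alternative beats it.
Others bid (6, 6, 6, 11): truth gives 12; no alternative beats it.
(Checking all 625 profiles: 108 have a profitable deviation, 517 do not.)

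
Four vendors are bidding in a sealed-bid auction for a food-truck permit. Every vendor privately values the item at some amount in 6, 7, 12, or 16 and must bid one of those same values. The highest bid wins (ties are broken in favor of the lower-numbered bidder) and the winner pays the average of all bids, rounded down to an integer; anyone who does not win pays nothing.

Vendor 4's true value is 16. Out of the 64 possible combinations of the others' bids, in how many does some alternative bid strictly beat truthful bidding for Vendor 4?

Others bid (6, 6, 6): truth gives 8; bid 7 gives 10 > 8. Violating.
Others bid (6, 6, 7): truth gives 8; bid 12 gives 9 > 8. Violating.
Others bid (6, 7, 6): truth gives 8; bid 12 gives 9 > 8. Violating.
Others bid (6, 7, 7): truth gives 7; bid 12 gives 8 > 7. Violating.
Others bid (6, 6, 12): truth gives 6; no alternative beats it.
Others bid (6, 6, 16): truth gives 0; no alternative beats it.
(Checking all 64 profiles: 8 have a profitable deviation, 56 do not.)

8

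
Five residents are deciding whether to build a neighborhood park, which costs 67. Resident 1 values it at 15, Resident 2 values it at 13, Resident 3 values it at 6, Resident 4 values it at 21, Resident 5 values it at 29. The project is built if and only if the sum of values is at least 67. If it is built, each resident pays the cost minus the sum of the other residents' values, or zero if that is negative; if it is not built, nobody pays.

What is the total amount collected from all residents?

16

Total value 84 ≥ cost 67, so it is built.
Resident 1: others sum to 69; max(0, 67 - 69) = 0.
Resident 2: others sum to 71; max(0, 67 - 71) = 0.
Resident 3: others sum to 78; max(0, 67 - 78) = 0.
Resident 4: others sum to 63; max(0, 67 - 63) = 4.
Resident 5: others sum to 55; max(0, 67 - 55) = 12.
Total collected = 0 + 0 + 0 + 4 + 12 = 16.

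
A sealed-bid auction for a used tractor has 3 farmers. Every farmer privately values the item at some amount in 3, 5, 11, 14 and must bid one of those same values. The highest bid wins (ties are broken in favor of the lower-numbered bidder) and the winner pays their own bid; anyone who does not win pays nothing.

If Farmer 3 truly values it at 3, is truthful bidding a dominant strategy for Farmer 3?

Yes

Check each profile of the others' bids and compare truth against every alternative bid.
Others bid (3, 3): truth gives 0, best alternative gives -2.
Others bid (3, 5): truth gives 0, best alternative gives 0.
Others bid (3, 11): truth gives 0, best alternative gives 0.
Others bid (3, 14): truth gives 0, best alternative gives 0.
Others bid (5, 3): truth gives 0, best alternative gives 0.
Others bid (5, 5): truth gives 0, best alternative gives 0.
(Remaining 10 profiles checked similarly; truth is weakly best in each.)
In every case the truthful bid is at least as good as any alternative, so it is a dominant strategy.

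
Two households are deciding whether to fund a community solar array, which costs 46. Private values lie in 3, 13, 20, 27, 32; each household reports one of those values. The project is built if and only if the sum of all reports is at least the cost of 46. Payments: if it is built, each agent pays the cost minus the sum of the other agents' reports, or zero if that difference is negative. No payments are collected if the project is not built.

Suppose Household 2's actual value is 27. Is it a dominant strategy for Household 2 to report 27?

Check each profile of the others' reports and compare truth against every alternative report.
Others report (32): truth gives 13, best alternative gives 13.
Others report (27): truth gives 8, best alternative gives 8.
Others report (20): truth gives 1, best alternative gives 1.
Others report (3): truth gives 0, best alternative gives 0.
Others report (13): truth gives 0, best alternative gives 0.
In every case the truthful report is at least as good as any alternative, so it is a dominant strategy.

Yes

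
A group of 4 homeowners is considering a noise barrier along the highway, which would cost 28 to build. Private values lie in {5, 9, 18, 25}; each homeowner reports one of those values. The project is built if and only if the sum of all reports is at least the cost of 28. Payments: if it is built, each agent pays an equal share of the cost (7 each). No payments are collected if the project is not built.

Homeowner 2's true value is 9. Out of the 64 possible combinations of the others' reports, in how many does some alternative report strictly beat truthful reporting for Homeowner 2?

1

Others report (5, 5, 5): truth gives 0; report 18 gives 2 > 0. Violating.
Others report (5, 5, 9): truth gives 2; no alternative beats it.
Others report (5, 5, 18): truth gives 2; no alternative beats it.
(Checking all 64 profiles: 1 has a profitable deviation, 63 do not.)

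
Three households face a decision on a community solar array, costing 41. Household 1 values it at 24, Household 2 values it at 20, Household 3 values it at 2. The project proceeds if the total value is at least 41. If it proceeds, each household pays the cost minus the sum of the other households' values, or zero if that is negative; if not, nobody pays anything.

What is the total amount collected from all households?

Total value 46 ≥ cost 41, so it is built.
Household 1: others sum to 22; max(0, 41 - 22) = 19.
Household 2: others sum to 26; max(0, 41 - 26) = 15.
Household 3: others sum to 44; max(0, 41 - 44) = 0.
Total collected = 19 + 15 + 0 = 34.

34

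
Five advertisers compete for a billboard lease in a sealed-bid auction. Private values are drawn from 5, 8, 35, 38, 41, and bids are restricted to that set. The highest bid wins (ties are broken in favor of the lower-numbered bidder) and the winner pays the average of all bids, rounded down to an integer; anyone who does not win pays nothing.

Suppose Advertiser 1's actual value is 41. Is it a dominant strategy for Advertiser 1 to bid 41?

Consider the case where Advertiser 2 bids 5, Advertiser 3 bids 5, Advertiser 4 bids 5 and Advertiser 5 bids 5.
Truthful bid 41: wins, pays 12, utility 41 - 12 = 29.
Bid 5 instead: wins, pays 5, utility 41 - 5 = 36.
Since 36 > 29, bidding 5 is strictly better here, so truthful bidding is not dominant.

No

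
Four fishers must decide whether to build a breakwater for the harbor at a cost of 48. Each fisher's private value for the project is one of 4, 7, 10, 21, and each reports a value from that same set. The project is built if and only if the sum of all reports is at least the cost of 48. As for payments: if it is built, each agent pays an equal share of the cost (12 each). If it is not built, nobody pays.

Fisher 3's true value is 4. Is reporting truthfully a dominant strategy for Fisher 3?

Yes

Check each profile of the others' reports and compare truth against every alternative report.
Others report (10, 10, 21): truth gives 0, best alternative gives -8.
Others report (10, 21, 10): truth gives 0, best alternative gives -8.
Others report (21, 10, 10): truth gives 0, best alternative gives -8.
Others report (4, 21, 21): truth gives -8, best alternative gives -8.
Others report (7, 21, 21): truth gives -8, best alternative gives -8.
Others report (10, 21, 21): truth gives -8, best alternative gives -8.
(Remaining 58 profiles checked similarly; truth is weakly best in each.)
In every case the truthful report is at least as good as any alternative, so it is a dominant strategy.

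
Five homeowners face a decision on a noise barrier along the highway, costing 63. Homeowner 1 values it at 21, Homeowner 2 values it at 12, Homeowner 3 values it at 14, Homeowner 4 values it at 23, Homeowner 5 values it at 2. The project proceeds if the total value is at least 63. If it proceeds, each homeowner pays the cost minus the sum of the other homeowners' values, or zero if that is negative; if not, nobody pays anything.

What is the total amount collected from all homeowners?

34

Total value 72 ≥ cost 63, so it is built.
Homeowner 1: others sum to 51; max(0, 63 - 51) = 12.
Homeowner 2: others sum to 60; max(0, 63 - 60) = 3.
Homeowner 3: others sum to 58; max(0, 63 - 58) = 5.
Homeowner 4: others sum to 49; max(0, 63 - 49) = 14.
Homeowner 5: others sum to 70; max(0, 63 - 70) = 0.
Total collected = 12 + 3 + 5 + 14 + 0 = 34.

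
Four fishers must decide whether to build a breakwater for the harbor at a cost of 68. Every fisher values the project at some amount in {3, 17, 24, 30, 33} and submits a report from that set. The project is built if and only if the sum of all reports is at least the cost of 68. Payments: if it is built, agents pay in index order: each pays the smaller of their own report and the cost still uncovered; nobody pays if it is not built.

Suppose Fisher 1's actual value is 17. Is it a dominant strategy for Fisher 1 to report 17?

Consider the case where Fisher 2 reports 3, Fisher 3 reports 30 and Fisher 4 reports 33.
Truthful report 17: project built, pays 17, utility 17 - 17 = 0.
Report 3 instead: project built, pays 3, utility 17 - 3 = 14.
Since 14 > 0, reporting 3 is strictly better here, so truthful reporting is not dominant.

No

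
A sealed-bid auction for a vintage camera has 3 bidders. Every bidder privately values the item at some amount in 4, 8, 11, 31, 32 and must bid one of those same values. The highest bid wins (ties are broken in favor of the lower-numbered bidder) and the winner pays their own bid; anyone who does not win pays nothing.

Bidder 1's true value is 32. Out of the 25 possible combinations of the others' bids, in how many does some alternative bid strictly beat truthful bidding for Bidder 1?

Others bid (4, 4): truth gives 0; bid 4 gives 28 > 0. Violating.
Others bid (4, 8): truth gives 0; bid 8 gives 24 > 0. Violating.
Others bid (4, 11): truth gives 0; bid 11 gives 21 > 0. Violating.
Others bid (4, 31): truth gives 0; bid 31 gives 1 > 0. Violating.
Others bid (4, 32): truth gives 0; no alternative beats it.
Others bid (8, 32): truth gives 0; no alternative beats it.
(Checking all 25 profiles: 16 have a profitable deviation, 9 do not.)

16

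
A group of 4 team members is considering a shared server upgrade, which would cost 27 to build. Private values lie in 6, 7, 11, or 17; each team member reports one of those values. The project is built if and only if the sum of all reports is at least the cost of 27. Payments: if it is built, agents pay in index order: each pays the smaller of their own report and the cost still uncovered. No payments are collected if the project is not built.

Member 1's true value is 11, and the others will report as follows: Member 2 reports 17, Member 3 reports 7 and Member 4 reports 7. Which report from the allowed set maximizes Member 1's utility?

Report 6: project built, pays 6, utility 11 - 6 = 5.
Report 7: project built, pays 7, utility 11 - 7 = 4.
Report 11: project built, pays 11, utility 11 - 11 = 0.
Report 17: project built, pays 17, utility 11 - 17 = -6.
The best choice is 6 with utility 5.

6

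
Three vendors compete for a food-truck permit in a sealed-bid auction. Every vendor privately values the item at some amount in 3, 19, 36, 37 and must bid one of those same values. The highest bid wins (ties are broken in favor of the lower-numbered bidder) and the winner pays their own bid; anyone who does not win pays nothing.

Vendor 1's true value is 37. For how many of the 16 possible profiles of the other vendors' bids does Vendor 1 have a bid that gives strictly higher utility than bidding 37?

9

Others bid (3, 3): truth gives 0; bid 3 gives 34 > 0. Violating.
Others bid (3, 19): truth gives 0; bid 19 gives 18 > 0. Violating.
Others bid (3, 36): truth gives 0; bid 36 gives 1 > 0. Violating.
Others bid (19, 3): truth gives 0; bid 19 gives 18 > 0. Violating.
Others bid (3, 37): truth gives 0; no alternative beats it.
Others bid (19, 37): truth gives 0; no alternative beats it.
(Checking all 16 profiles: 9 have a profitable deviation, 7 do not.)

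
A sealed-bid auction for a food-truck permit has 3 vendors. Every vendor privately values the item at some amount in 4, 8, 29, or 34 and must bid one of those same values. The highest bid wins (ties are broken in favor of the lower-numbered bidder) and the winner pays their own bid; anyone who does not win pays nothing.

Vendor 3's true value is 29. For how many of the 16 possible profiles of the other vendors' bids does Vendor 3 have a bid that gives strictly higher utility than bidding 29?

Others bid (4, 4): truth gives 0; bid 8 gives 21 > 0. Violating.
Others bid (4, 8): truth gives 0; no alternative beats it.
Others bid (4, 29): truth gives 0; no alternative beats it.
(Checking all 16 profiles: 1 has a profitable deviation, 15 do not.)

1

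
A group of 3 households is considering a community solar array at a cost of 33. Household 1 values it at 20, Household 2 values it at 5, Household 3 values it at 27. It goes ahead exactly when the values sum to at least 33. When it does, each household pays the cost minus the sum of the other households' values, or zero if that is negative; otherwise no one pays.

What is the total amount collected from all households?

9

Total value 52 ≥ cost 33, so it is built.
Household 1: others sum to 32; max(0, 33 - 32) = 1.
Household 2: others sum to 47; max(0, 33 - 47) = 0.
Household 3: others sum to 25; max(0, 33 - 25) = 8.
Total collected = 1 + 0 + 8 = 9.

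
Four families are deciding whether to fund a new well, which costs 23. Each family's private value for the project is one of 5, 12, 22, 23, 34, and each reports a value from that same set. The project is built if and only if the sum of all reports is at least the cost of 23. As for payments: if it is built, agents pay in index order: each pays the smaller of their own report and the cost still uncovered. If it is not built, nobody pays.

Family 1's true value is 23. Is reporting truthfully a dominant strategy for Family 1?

No

Consider the case where Family 2 reports 5, Family 3 reports 5 and Family 4 reports 5.
Truthful report 23: project built, pays 23, utility 23 - 23 = 0.
Report 12 instead: project built, pays 12, utility 23 - 12 = 11.
Since 11 > 0, reporting 12 is strictly better here, so truthful reporting is not dominant.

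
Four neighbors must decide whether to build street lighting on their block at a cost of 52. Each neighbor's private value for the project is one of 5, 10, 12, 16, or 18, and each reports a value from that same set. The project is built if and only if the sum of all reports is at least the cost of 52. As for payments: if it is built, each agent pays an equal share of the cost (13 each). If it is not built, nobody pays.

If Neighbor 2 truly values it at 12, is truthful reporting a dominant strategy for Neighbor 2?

No

Consider the case where Neighbor 1 reports 5, Neighbor 3 reports 18 and Neighbor 4 reports 18.
Truthful report 12: project built, pays 13, utility 12 - 13 = -1.
Report 5 instead: project not built, utility 0.
Since 0 > -1, reporting 5 is strictly better here, so truthful reporting is not dominant.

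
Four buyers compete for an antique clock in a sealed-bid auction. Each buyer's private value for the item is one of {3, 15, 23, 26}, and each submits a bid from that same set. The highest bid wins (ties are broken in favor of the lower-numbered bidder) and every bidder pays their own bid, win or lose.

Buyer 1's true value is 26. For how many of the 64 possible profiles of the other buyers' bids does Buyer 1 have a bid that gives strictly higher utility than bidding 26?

27

Others bid (3, 3, 3): truth gives 0; bid 3 gives 23 > 0. Violating.
Others bid (3, 3, 15): truth gives 0; bid 15 gives 11 > 0. Violating.
Others bid (3, 3, 23): truth gives 0; bid 23 gives 3 > 0. Violating.
Others bid (3, 15, 3): truth gives 0; bid 15 gives 11 > 0. Violating.
Others bid (3, 3, 26): truth gives 0; no alternative beats it.
Others bid (3, 15, 26): truth gives 0; no alternative beats it.
(Checking all 64 profiles: 27 have a profitable deviation, 37 do not.)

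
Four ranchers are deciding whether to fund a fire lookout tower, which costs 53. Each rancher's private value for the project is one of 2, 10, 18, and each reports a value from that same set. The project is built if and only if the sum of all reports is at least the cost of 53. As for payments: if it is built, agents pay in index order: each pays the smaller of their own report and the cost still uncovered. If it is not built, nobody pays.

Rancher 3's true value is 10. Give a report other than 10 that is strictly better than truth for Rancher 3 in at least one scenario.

2

Suppose Rancher 1 reports 18, Rancher 2 reports 18 and Rancher 4 reports 18.
Report 10: project built, pays 10, utility 10 - 10 = 0.
Report 2: project built, pays 2, utility 10 - 2 = 8.
So reporting 2 beats truth here (8 > 0).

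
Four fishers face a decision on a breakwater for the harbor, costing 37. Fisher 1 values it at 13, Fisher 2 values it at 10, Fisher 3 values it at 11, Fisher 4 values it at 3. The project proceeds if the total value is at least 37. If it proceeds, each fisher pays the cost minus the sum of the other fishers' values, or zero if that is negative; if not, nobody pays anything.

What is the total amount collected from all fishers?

Total value 37 ≥ cost 37, so it is built.
Fisher 1: others sum to 24; max(0, 37 - 24) = 13.
Fisher 2: others sum to 27; max(0, 37 - 27) = 10.
Fisher 3: others sum to 26; max(0, 37 - 26) = 11.
Fisher 4: others sum to 34; max(0, 37 - 34) = 3.
Total collected = 13 + 10 + 11 + 3 = 37.

37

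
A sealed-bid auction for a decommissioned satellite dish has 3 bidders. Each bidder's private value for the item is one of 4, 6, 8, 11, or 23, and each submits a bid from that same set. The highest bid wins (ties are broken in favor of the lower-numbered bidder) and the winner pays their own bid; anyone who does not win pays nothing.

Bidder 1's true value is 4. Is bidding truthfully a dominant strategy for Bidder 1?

Yes

Check each profile of the others' bids and compare truth against every alternative bid.
Others bid (4, 4): truth gives 0, best alternative gives -2.
Others bid (4, 6): truth gives 0, best alternative gives -2.
Others bid (6, 4): truth gives 0, best alternative gives -2.
Others bid (6, 6): truth gives 0, best alternative gives -2.
Others bid (4, 8): truth gives 0, best alternative gives 0.
Others bid (4, 11): truth gives 0, best alternative gives 0.
(Remaining 19 profiles checked similarly; truth is weakly best in each.)
In every case the truthful bid is at least as good as any alternative, so it is a dominant strategy.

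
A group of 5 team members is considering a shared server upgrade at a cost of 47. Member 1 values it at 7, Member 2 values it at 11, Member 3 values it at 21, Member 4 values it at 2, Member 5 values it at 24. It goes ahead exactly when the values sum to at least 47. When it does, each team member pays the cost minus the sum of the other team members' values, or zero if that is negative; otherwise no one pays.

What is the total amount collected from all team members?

9

Total value 65 ≥ cost 47, so it is built.
Member 1: others sum to 58; max(0, 47 - 58) = 0.
Member 2: others sum to 54; max(0, 47 - 54) = 0.
Member 3: others sum to 44; max(0, 47 - 44) = 3.
Member 4: others sum to 63; max(0, 47 - 63) = 0.
Member 5: others sum to 41; max(0, 47 - 41) = 6.
Total collected = 0 + 0 + 3 + 0 + 6 = 9.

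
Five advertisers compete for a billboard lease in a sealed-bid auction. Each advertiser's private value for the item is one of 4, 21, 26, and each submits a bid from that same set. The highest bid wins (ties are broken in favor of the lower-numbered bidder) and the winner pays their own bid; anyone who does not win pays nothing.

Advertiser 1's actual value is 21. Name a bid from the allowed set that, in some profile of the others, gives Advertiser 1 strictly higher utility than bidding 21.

4

Suppose Advertiser 2 bids 4, Advertiser 3 bids 4, Advertiser 4 bids 4 and Advertiser 5 bids 4.
Bid 21: wins, pays 21, utility 21 - 21 = 0.
Bid 4: wins, pays 4, utility 21 - 4 = 17.
So bidding 4 beats truth here (17 > 0).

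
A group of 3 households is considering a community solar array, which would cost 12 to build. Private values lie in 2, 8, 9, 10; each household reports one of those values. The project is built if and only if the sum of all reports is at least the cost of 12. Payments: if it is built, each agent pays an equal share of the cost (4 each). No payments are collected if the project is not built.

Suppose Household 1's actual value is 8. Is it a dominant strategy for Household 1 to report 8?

Yes

Check each profile of the others' reports and compare truth against every alternative report.
Others report (2, 2): truth gives 4, best alternative gives 4.
Others report (2, 8): truth gives 4, best alternative gives 4.
Others report (2, 9): truth gives 4, best alternative gives 4.
Others report (2, 10): truth gives 4, best alternative gives 4.
Others report (8, 2): truth gives 4, best alternative gives 4.
Others report (8, 8): truth gives 4, best alternative gives 4.
(Remaining 10 profiles checked similarly; truth is weakly best in each.)
In every case the truthful report is at least as good as any alternative, so it is a dominant strategy.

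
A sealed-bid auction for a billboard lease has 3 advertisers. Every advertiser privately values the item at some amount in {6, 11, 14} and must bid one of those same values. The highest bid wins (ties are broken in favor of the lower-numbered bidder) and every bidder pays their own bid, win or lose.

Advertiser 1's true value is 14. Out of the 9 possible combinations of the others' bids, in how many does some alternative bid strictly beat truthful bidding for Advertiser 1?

Others bid (6, 6): truth gives 0; bid 6 gives 8 > 0. Violating.
Others bid (6, 11): truth gives 0; bid 11 gives 3 > 0. Violating.
Others bid (11, 6): truth gives 0; bid 11 gives 3 > 0. Violating.
Others bid (11, 11): truth gives 0; bid 11 gives 3 > 0. Violating.
Others bid (6, 14): truth gives 0; no alternative beats it.
Others bid (11, 14): truth gives 0; no alternative beats it.
(Checking all 9 profiles: 4 have a profitable deviation, 5 do not.)

4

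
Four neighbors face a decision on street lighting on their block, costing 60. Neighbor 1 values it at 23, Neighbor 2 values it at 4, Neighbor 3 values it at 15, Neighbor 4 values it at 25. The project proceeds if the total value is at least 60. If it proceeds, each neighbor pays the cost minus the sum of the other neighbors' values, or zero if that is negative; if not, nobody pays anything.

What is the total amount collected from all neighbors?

42

Total value 67 ≥ cost 60, so it is built.
Neighbor 1: others sum to 44; max(0, 60 - 44) = 16.
Neighbor 2: others sum to 63; max(0, 60 - 63) = 0.
Neighbor 3: others sum to 52; max(0, 60 - 52) = 8.
Neighbor 4: others sum to 42; max(0, 60 - 42) = 18.
Total collected = 16 + 0 + 8 + 18 = 42.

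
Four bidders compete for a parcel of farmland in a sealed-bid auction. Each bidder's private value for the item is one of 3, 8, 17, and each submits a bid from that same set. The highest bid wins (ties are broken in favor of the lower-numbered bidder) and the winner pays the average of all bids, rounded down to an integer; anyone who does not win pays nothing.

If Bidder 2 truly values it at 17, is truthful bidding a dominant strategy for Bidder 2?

Consider the case where Bidder 1 bids 3, Bidder 3 bids 3 and Bidder 4 bids 3.
Truthful bid 17: wins, pays 6, utility 17 - 6 = 11.
Bid 8 instead: wins, pays 4, utility 17 - 4 = 13.
Since 13 > 11, bidding 8 is strictly better here, so truthful bidding is not dominant.

No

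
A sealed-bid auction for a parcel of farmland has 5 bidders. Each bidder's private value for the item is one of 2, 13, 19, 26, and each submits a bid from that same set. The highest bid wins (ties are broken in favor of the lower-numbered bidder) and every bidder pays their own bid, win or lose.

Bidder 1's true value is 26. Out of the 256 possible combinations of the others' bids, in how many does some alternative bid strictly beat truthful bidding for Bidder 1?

81

Others bid (2, 2, 2, 2): truth gives 0; bid 2 gives 24 > 0. Violating.
Others bid (2, 2, 2, 13): truth gives 0; bid 13 gives 13 > 0. Violating.
Others bid (2, 2, 2, 19): truth gives 0; bid 19 gives 7 > 0. Violating.
Others bid (2, 2, 13, 2): truth gives 0; bid 13 gives 13 > 0. Violating.
Others bid (2, 2, 2, 26): truth gives 0; no alternative beats it.
Others bid (2, 2, 13, 26): truth gives 0; no alternative beats it.
(Checking all 256 profiles: 81 have a profitable deviation, 175 do not.)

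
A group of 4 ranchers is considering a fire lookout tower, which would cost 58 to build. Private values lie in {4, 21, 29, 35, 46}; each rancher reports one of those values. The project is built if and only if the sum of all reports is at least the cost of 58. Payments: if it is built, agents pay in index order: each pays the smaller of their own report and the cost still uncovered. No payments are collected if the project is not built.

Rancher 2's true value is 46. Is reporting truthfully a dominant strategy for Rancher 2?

Consider the case where Rancher 1 reports 4, Rancher 3 reports 4 and Rancher 4 reports 21.
Truthful report 46: project built, pays 46, utility 46 - 46 = 0.
Report 29 instead: project built, pays 29, utility 46 - 29 = 17.
Since 17 > 0, reporting 29 is strictly better here, so truthful reporting is not dominant.

No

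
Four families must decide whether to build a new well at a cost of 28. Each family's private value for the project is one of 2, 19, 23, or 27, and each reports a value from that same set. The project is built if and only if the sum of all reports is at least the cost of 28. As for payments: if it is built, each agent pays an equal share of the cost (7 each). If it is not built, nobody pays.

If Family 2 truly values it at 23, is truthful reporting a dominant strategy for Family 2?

Yes

Check each profile of the others' reports and compare truth against every alternative report.
Others report (2, 2, 2): truth gives 16, best alternative gives 16.
Others report (2, 2, 19): truth gives 16, best alternative gives 16.
Others report (2, 2, 23): truth gives 16, best alternative gives 16.
Others report (2, 2, 27): truth gives 16, best alternative gives 16.
Others report (2, 19, 2): truth gives 16, best alternative gives 16.
Others report (2, 19, 19): truth gives 16, best alternative gives 16.
(Remaining 58 profiles checked similarly; truth is weakly best in each.)
In every case the truthful report is at least as good as any alternative, so it is a dominant strategy.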